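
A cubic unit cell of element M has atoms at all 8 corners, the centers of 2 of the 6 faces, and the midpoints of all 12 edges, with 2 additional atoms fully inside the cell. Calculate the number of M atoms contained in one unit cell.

7

Corner atoms are shared by 8 cells (1/8 each), face atoms by 2 (1/2 each), edge atoms by 4 (1/4 each), interior atoms are unshared.
Net atoms = 8 × 1/8 + 2 × 1/2 + 12 × 1/4 + 2 = 1 + 1 + 3 + 2 = 7.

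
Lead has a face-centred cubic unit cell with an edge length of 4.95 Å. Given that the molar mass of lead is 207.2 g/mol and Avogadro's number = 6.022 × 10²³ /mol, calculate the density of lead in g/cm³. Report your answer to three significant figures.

An FCC unit cell contains Z = 4 atoms.
Cell volume: a³ = (4.95 Å)³ = (4.950 × 10^-8 cm)³ = 1.213 × 10^-22 cm³.
ρ = Z·M/(N_A·a³) = 4 × 207.2 / (6.022 × 10²³ × 1.213 × 10^-22) = 11.35 g/cm³.

11.3 g/cm³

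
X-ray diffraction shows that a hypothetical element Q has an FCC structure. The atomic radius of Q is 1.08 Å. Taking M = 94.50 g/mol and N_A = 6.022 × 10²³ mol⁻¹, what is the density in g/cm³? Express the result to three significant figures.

In an FCC lattice, atoms touch along the face diagonal, so √2·a = 4r, giving a = 3.055 Å = 3.055 × 10^-8 cm.
With Z = 4, ρ = Z·M/(N_A·a³) = 4 × 94.50 / (6.022 × 10²³ × 2.850 × 10^-23) = 22.02 g/cm³.

22.0 g/cm³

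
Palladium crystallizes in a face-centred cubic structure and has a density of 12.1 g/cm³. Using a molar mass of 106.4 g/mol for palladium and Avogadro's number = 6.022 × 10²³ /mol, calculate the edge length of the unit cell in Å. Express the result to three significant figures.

3.88 Å

With Z = 4 atoms per FCC cell, a³ = Z·M/(N_A·ρ) = 4 × 106.4 / (6.022 × 10²³ × 12.10 g/cm³) = 5.841 × 10^-23 cm³.
a = (5.841 × 10^-23)^(1/3) = 3.880 × 10^-8 cm = 3.88 Å.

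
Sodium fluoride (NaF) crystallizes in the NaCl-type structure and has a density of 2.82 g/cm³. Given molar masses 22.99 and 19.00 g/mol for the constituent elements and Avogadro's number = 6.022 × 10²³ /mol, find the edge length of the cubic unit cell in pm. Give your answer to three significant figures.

M(NaF) = 41.99 g/mol; Z = 4 formula units per cell.
a³ = Z·M/(N_A·ρ) = 4 × 41.99 / (6.022 × 10²³ × 2.82) = 9.890 × 10^-23 cm³, so a = 4.625 × 10^-8 cm = 462 pm.

462 pm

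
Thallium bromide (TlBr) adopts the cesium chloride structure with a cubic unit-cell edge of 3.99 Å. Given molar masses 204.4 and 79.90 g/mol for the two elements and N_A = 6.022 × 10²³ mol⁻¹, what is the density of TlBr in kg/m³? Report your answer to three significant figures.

7430 kg/m³

The cesium chloride structure contains Z = 1 formula unit per cell; M(TlBr) = 204.4 + 79.90 = 284.3 g/mol.
a³ = (3.990 × 10^-8 cm)³ = 6.352 × 10^-23 cm³.
ρ = 1 × 284.3 / (6.022 × 10²³ × 6.352 × 10^-23) = 7.432 g/cm³ = 7430 kg/m³.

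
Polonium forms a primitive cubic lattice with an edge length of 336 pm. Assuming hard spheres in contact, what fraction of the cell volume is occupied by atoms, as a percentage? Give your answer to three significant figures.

52.4%

In a simple cubic lattice atoms touch along the cell edge, so a = 2r, so r = 0.5000a = 168.0 pm.
Packing fraction = Z·(4/3)πr³ / a³ = 1 × (4/3)π × (168.0)³ / (336)³ = 0.5236 = 52.4%.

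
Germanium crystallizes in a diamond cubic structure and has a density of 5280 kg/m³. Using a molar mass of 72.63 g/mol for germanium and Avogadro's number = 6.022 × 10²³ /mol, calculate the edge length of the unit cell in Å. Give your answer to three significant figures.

5.67 Å

With Z = 8 atoms per diamond cubic cell, a³ = Z·M/(N_A·ρ) = 8 × 72.63 / (6.022 × 10²³ × 5.280 g/cm³) = 1.827 × 10^-22 cm³.
a = (1.827 × 10^-22)^(1/3) = 5.675 × 10^-8 cm = 5.67 Å.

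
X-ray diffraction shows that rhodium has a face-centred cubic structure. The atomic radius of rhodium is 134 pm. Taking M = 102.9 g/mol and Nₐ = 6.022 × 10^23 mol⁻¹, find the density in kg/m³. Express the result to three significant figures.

12600 kg/m³

In an FCC lattice, atoms touch along the face diagonal, so √2·a = 4r, giving a = 379.0 pm = 3.790 × 10^-8 cm.
With Z = 4, ρ = Z·M/(N_A·a³) = 4 × 102.9 / (6.022 × 10²³ × 5.444 × 10^-23) = 12.55 g/cm³ = 12600 kg/m³.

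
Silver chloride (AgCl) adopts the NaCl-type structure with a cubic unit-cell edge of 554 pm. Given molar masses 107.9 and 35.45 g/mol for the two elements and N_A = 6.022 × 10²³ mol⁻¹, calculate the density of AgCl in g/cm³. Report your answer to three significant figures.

5.60 g/cm³

The NaCl-type structure contains Z = 4 formula units per cell; M(AgCl) = 107.9 + 35.45 = 143.35 g/mol.
a³ = (5.540 × 10^-8 cm)³ = 1.700 × 10^-22 cm³.
ρ = 4 × 143.35 / (6.022 × 10²³ × 1.700 × 10^-22) = 5.600 g/cm³.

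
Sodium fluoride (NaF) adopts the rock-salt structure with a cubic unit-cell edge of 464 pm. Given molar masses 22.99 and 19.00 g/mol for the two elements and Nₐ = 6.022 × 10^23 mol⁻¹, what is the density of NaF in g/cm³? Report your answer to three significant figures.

The rock-salt structure contains Z = 4 formula units per cell; M(NaF) = 22.99 + 19.00 = 41.99 g/mol.
a³ = (4.640 × 10^-8 cm)³ = 9.990 × 10^-23 cm³.
ρ = 4 × 41.99 / (6.022 × 10²³ × 9.990 × 10^-23) = 2.792 g/cm³.

2.79 g/cm³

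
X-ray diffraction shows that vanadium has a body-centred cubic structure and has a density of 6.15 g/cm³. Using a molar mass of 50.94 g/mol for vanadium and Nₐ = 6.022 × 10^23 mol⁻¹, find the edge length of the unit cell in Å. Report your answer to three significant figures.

With Z = 2 atoms per BCC cell, a³ = Z·M/(N_A·ρ) = 2 × 50.94 / (6.022 × 10²³ × 6.150 g/cm³) = 2.751 × 10^-23 cm³.
a = (2.751 × 10^-23)^(1/3) = 3.019 × 10^-8 cm = 3.02 Å.

3.02 Å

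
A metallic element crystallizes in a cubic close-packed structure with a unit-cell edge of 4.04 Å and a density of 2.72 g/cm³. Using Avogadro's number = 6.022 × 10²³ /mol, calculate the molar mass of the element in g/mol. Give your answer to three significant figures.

27.0 g/mol

An FCC cell has Z = 4 atoms; a = 4.040 × 10^-8 cm.
M = ρ·N_A·a³/Z = 2.72 × 6.022 × 10²³ × 6.594 × 10^-23 / 4 = 27.0 g/mol.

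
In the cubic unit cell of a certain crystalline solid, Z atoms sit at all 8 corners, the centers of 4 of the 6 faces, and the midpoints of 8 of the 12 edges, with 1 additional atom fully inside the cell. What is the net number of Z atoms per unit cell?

6

Corner atoms are shared by 8 cells (1/8 each), face atoms by 2 (1/2 each), edge atoms by 4 (1/4 each), interior atoms are unshared.
Net atoms = 8 × 1/8 + 4 × 1/2 + 8 × 1/4 + 1 = 1 + 2 + 2 + 1 = 6.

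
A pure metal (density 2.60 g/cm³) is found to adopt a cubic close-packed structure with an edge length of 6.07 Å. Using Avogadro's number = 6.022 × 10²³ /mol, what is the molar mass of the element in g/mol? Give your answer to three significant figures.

87.5 g/mol

An FCC cell has Z = 4 atoms; a = 6.070 × 10^-8 cm.
M = ρ·N_A·a³/Z = 2.60 × 6.022 × 10²³ × 2.236 × 10^-22 / 4 = 87.5 g/mol.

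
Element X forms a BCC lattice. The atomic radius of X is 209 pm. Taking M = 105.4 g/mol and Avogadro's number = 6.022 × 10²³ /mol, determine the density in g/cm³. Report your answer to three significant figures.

3.11 g/cm³

In a BCC lattice, atoms touch along the body diagonal, so √3·a = 4r, giving a = 482.7 pm = 4.827 × 10^-8 cm.
With Z = 2, ρ = Z·M/(N_A·a³) = 2 × 105.4 / (6.022 × 10²³ × 1.124 × 10^-22) = 3.113 g/cm³.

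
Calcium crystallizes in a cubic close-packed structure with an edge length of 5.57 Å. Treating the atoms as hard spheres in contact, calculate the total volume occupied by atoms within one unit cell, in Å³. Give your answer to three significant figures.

In an FCC lattice atoms touch along the face diagonal, so √2·a = 4r, so r = 0.3536a = 1.969 Å.
V_atoms = Z × (4/3)πr³ = 4 × (4/3)π × (1.969)³ = 128 Å³.

128 Å³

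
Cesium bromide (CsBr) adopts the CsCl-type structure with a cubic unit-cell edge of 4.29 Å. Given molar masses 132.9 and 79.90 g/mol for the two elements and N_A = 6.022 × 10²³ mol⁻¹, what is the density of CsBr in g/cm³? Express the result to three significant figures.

The CsCl-type structure contains Z = 1 formula unit per cell; M(CsBr) = 132.9 + 79.90 = 212.8 g/mol.
a³ = (4.290 × 10^-8 cm)³ = 7.895 × 10^-23 cm³.
ρ = 1 × 212.8 / (6.022 × 10²³ × 7.895 × 10^-23) = 4.476 g/cm³.

4.48 g/cm³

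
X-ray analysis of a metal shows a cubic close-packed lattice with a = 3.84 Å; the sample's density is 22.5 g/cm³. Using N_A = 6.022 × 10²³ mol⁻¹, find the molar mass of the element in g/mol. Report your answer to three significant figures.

An FCC cell has Z = 4 atoms; a = 3.840 × 10^-8 cm.
M = ρ·N_A·a³/Z = 22.5 × 6.022 × 10²³ × 5.662 × 10^-23 / 4 = 192 g/mol.

192 g/mol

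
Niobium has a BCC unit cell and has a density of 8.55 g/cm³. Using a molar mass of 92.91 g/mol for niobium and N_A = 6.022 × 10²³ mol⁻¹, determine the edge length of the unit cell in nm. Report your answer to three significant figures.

With Z = 2 atoms per BCC cell, a³ = Z·M/(N_A·ρ) = 2 × 92.91 / (6.022 × 10²³ × 8.550 g/cm³) = 3.609 × 10^-23 cm³.
a = (3.609 × 10^-23)^(1/3) = 3.305 × 10^-8 cm = 0.330 nm.

0.330 nm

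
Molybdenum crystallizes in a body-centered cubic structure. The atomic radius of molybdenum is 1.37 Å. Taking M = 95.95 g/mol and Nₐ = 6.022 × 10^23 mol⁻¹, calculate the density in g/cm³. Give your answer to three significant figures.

In a BCC lattice, atoms touch along the body diagonal, so √3·a = 4r, giving a = 3.164 Å = 3.164 × 10^-8 cm.
With Z = 2, ρ = Z·M/(N_A·a³) = 2 × 95.95 / (6.022 × 10²³ × 3.167 × 10^-23) = 10.06 g/cm³.

10.1 g/cm³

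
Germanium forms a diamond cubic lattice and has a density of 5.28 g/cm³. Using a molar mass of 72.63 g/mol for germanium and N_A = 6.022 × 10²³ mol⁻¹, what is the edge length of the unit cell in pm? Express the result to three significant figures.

With Z = 8 atoms per diamond cubic cell, a³ = Z·M/(N_A·ρ) = 8 × 72.63 / (6.022 × 10²³ × 5.280 g/cm³) = 1.827 × 10^-22 cm³.
a = (1.827 × 10^-22)^(1/3) = 5.675 × 10^-8 cm = 567 pm.

567 pm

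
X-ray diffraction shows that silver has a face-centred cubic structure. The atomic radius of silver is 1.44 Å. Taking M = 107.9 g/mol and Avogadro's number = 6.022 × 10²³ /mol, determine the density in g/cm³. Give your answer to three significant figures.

10.6 g/cm³

In an FCC lattice, atoms touch along the face diagonal, so √2·a = 4r, giving a = 4.073 Å = 4.073 × 10^-8 cm.
With Z = 4, ρ = Z·M/(N_A·a³) = 4 × 107.9 / (6.022 × 10²³ × 6.757 × 10^-23) = 10.61 g/cm³.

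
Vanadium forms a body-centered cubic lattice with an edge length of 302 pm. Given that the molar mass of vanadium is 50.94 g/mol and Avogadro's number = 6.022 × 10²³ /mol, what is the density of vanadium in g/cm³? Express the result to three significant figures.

6.14 g/cm³

A BCC unit cell contains Z = 2 atoms.
Cell volume: a³ = (302 pm)³ = (3.020 × 10^-8 cm)³ = 2.754 × 10^-23 cm³.
ρ = Z·M/(N_A·a³) = 2 × 50.94 / (6.022 × 10²³ × 2.754 × 10^-23) = 6.142 g/cm³.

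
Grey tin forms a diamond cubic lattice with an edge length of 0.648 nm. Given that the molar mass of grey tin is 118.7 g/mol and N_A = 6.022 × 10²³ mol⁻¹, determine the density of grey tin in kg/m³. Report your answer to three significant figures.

A diamond cubic unit cell contains Z = 8 atoms.
Cell volume: a³ = (0.648 nm)³ = (6.480 × 10^-8 cm)³ = 2.721 × 10^-22 cm³.
ρ = Z·M/(N_A·a³) = 8 × 118.7 / (6.022 × 10²³ × 2.721 × 10^-22) = 5.795 g/cm³ = 5800 kg/m³.

5800 kg/m³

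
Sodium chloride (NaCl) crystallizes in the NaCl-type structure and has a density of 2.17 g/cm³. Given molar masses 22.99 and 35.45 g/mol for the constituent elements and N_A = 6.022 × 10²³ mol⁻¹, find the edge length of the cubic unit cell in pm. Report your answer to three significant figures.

563 pm

M(NaCl) = 58.44 g/mol; Z = 4 formula units per cell.
a³ = Z·M/(N_A·ρ) = 4 × 58.44 / (6.022 × 10²³ × 2.17) = 1.789 × 10^-22 cm³, so a = 5.635 × 10^-8 cm = 563 pm.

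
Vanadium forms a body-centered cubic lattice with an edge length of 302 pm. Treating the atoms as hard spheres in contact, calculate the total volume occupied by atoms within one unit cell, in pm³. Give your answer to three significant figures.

In a BCC lattice atoms touch along the body diagonal, so √3·a = 4r, so r = 0.4330a = 130.8 pm.
V_atoms = Z × (4/3)πr³ = 2 × (4/3)π × (130.8)³ = 1.87 × 10^7 pm³.

1.87 × 10^7 pm³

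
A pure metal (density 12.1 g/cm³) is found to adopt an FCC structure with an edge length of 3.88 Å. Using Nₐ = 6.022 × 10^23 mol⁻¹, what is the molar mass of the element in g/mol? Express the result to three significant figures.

An FCC cell has Z = 4 atoms; a = 3.880 × 10^-8 cm.
M = ρ·N_A·a³/Z = 12.1 × 6.022 × 10²³ × 5.841 × 10^-23 / 4 = 106 g/mol.

106 g/mol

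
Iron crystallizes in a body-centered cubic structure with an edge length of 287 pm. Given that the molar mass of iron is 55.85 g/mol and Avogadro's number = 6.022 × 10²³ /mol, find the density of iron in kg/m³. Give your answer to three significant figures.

A BCC unit cell contains Z = 2 atoms.
Cell volume: a³ = (287 pm)³ = (2.870 × 10^-8 cm)³ = 2.364 × 10^-23 cm³.
ρ = Z·M/(N_A·a³) = 2 × 55.85 / (6.022 × 10²³ × 2.364 × 10^-23) = 7.846 g/cm³ = 7850 kg/m³.

7850 kg/m³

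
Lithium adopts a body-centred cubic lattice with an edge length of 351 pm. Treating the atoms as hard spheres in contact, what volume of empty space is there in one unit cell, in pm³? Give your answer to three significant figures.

1.38 × 10^7 pm³

In a BCC lattice atoms touch along the body diagonal, so √3·a = 4r, so r = 0.4330a = 152.0 pm.
V_cell = a³ = 4.324 × 10^7 pm³; V_atoms = 2 × (4/3)πr³ = 2.941 × 10^7 pm³.
Empty space = 4.324 × 10^7 − 2.941 × 10^7 = 1.38 × 10^7 pm³.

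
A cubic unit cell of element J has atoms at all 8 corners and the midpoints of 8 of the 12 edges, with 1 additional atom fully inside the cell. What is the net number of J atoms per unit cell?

Corner atoms are shared by 8 cells (1/8 each), edge atoms by 4 (1/4 each), interior atoms are unshared.
Net atoms = 8 × 1/8 + 8 × 1/4 + 1 = 1 + 2 + 1 = 4.

4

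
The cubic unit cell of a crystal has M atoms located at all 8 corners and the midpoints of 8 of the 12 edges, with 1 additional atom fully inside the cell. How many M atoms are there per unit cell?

Corner atoms are shared by 8 cells (1/8 each), edge atoms by 4 (1/4 each), interior atoms are unshared.
Net atoms = 8 × 1/8 + 8 × 1/4 + 1 = 1 + 2 + 1 = 4.

4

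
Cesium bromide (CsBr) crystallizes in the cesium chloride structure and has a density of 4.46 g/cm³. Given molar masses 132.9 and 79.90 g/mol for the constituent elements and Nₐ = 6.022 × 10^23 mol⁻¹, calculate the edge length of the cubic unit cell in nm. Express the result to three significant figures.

M(CsBr) = 212.8 g/mol; Z = 1 formula unit per cell.
a³ = Z·M/(N_A·ρ) = 1 × 212.8 / (6.022 × 10²³ × 4.46) = 7.923 × 10^-23 cm³, so a = 4.295 × 10^-8 cm = 0.430 nm.

0.430 nm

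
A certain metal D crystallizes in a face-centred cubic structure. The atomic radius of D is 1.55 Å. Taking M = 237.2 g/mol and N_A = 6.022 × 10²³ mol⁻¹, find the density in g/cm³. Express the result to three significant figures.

18.7 g/cm³

In an FCC lattice, atoms touch along the face diagonal, so √2·a = 4r, giving a = 4.384 Å = 4.384 × 10^-8 cm.
With Z = 4, ρ = Z·M/(N_A·a³) = 4 × 237.2 / (6.022 × 10²³ × 8.426 × 10^-23) = 18.70 g/cm³.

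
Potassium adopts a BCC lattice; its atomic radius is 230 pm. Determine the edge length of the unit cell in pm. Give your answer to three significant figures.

In a BCC lattice, atoms touch along the body diagonal, so √3·a = 4r.
a = 4r/√3 = 4 × 230 / 1.7321 = 531 pm.

531 pm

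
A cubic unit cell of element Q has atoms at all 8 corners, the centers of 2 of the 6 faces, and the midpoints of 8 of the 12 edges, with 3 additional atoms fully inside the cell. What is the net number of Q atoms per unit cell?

Corner atoms are shared by 8 cells (1/8 each), face atoms by 2 (1/2 each), edge atoms by 4 (1/4 each), interior atoms are unshared.
Net atoms = 8 × 1/8 + 2 × 1/2 + 8 × 1/4 + 3 = 1 + 1 + 2 + 3 = 7.

7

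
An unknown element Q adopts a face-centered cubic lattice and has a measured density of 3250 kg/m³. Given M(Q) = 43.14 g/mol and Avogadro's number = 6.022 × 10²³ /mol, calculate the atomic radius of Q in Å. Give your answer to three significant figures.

For an FCC cell (Z = 4), a³ = Z·M/(N_A·ρ) = 4 × 43.14 / (6.022 × 10²³ × 3.250) = 8.817 × 10^-23 cm³, so a = 4.451 × 10^-8 cm = 4.451 Å.
Atoms touch along the face diagonal, so √2·a = 4r, so r = 0.3536 × a = 1.57 Å.

1.57 Å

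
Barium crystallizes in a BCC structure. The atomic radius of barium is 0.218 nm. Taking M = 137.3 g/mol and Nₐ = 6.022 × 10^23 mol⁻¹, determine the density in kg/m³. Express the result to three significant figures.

In a BCC lattice, atoms touch along the body diagonal, so √3·a = 4r, giving a = 0.5034 nm = 5.034 × 10^-8 cm.
With Z = 2, ρ = Z·M/(N_A·a³) = 2 × 137.3 / (6.022 × 10²³ × 1.276 × 10^-22) = 3.573 g/cm³ = 3570 kg/m³.

3570 kg/m³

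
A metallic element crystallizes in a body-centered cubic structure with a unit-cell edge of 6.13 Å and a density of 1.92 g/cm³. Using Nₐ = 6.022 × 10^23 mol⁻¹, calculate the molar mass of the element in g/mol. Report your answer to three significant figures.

133 g/mol

A BCC cell has Z = 2 atoms; a = 6.130 × 10^-8 cm.
M = ρ·N_A·a³/Z = 1.92 × 6.022 × 10²³ × 2.303 × 10^-22 / 2 = 133 g/mol.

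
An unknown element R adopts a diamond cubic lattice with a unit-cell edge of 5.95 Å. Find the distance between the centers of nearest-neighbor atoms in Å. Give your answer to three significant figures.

In a diamond cubic structure, nearest neighbors lie along the body diagonal with √3·a = 8r; the nearest-neighbor distance equals 2r = 0.4330·a.
d = 0.4330 × 5.95 = 2.58 Å.

2.58 Å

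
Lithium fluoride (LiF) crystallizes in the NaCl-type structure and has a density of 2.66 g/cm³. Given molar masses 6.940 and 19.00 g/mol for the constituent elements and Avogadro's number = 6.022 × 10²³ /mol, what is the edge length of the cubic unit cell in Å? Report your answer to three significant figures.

M(LiF) = 25.94 g/mol; Z = 4 formula units per cell.
a³ = Z·M/(N_A·ρ) = 4 × 25.94 / (6.022 × 10²³ × 2.66) = 6.478 × 10^-23 cm³, so a = 4.016 × 10^-8 cm = 4.02 Å.

4.02 Å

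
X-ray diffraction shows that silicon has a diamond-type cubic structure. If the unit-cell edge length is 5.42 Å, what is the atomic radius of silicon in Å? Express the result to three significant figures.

1.17 Å

In a diamond cubic lattice, nearest neighbors lie along the body diagonal with √3·a = 8r.
r = √3·a/8 = 1.7321 × 5.42 / 8 = 1.17 Å.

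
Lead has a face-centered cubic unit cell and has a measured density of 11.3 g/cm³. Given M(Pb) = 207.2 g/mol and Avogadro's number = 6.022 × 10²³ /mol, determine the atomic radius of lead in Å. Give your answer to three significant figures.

For an FCC cell (Z = 4), a³ = Z·M/(N_A·ρ) = 4 × 207.2 / (6.022 × 10²³ × 11.30) = 1.218 × 10^-22 cm³, so a = 4.957 × 10^-8 cm = 4.957 Å.
Atoms touch along the face diagonal, so √2·a = 4r, so r = 0.3536 × a = 1.75 Å.

1.75 Å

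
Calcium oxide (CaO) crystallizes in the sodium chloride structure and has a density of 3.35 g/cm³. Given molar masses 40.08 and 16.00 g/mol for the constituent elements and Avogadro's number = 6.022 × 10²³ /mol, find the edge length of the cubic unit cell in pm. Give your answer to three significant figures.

481 pm

M(CaO) = 56.08 g/mol; Z = 4 formula units per cell.
a³ = Z·M/(N_A·ρ) = 4 × 56.08 / (6.022 × 10²³ × 3.35) = 1.112 × 10^-22 cm³, so a = 4.809 × 10^-8 cm = 481 pm.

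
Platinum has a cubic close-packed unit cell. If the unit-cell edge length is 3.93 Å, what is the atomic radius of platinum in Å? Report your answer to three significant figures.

In an FCC lattice, atoms touch along the face diagonal, so √2·a = 4r.
r = √2·a/4 = 1.4142 × 3.93 / 4 = 1.39 Å.

1.39 Å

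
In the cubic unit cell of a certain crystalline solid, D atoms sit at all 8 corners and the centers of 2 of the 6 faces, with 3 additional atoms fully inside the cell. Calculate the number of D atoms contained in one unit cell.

5

Corner atoms are shared by 8 cells (1/8 each), face atoms by 2 (1/2 each), interior atoms are unshared.
Net atoms = 8 × 1/8 + 2 × 1/2 + 3 = 1 + 1 + 3 = 5.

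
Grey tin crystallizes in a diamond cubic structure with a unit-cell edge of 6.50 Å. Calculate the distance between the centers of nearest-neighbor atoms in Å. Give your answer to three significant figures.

2.81 Å

In a diamond cubic structure, nearest neighbors lie along the body diagonal with √3·a = 8r; the nearest-neighbor distance equals 2r = 0.4330·a.
d = 0.4330 × 6.50 = 2.81 Å.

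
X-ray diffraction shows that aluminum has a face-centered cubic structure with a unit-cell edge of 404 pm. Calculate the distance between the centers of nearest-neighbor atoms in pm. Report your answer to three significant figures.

In an FCC structure, atoms touch along the face diagonal, so √2·a = 4r; the nearest-neighbor distance equals 2r = 0.7071·a.
d = 0.7071 × 404 = 286 pm.

286 pm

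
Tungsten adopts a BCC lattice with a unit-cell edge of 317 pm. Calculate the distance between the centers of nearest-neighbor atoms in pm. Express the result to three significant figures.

In a BCC structure, atoms touch along the body diagonal, so √3·a = 4r; the nearest-neighbor distance equals 2r = 0.8660·a.
d = 0.8660 × 317 = 275 pm.

275 pm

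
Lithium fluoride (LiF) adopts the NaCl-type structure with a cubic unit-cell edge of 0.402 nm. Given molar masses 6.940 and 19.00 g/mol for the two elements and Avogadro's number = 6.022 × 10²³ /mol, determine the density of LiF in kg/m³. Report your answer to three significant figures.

The NaCl-type structure contains Z = 4 formula units per cell; M(LiF) = 6.940 + 19.00 = 25.94 g/mol.
a³ = (4.020 × 10^-8 cm)³ = 6.496 × 10^-23 cm³.
ρ = 4 × 25.94 / (6.022 × 10²³ × 6.496 × 10^-23) = 2.652 g/cm³ = 2650 kg/m³.

2650 kg/m³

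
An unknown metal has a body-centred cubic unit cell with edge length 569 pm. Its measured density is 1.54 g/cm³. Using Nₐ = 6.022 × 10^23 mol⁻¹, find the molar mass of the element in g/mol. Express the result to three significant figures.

85.4 g/mol

A BCC cell has Z = 2 atoms; a = 5.690 × 10^-8 cm.
M = ρ·N_A·a³/Z = 1.54 × 6.022 × 10²³ × 1.842 × 10^-22 / 2 = 85.4 g/mol.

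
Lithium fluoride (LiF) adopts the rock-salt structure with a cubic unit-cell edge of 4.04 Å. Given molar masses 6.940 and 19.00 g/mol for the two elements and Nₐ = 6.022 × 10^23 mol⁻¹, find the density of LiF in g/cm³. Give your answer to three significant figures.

2.61 g/cm³

The rock-salt structure contains Z = 4 formula units per cell; M(LiF) = 6.940 + 19.00 = 25.94 g/mol.
a³ = (4.040 × 10^-8 cm)³ = 6.594 × 10^-23 cm³.
ρ = 4 × 25.94 / (6.022 × 10²³ × 6.594 × 10^-23) = 2.613 g/cm³.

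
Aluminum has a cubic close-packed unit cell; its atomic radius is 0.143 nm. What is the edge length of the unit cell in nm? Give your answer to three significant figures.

0.404 nm

In an FCC lattice, atoms touch along the face diagonal, so √2·a = 4r.
a = 4r/√2 = 4 × 0.143 / 1.4142 = 0.404 nm.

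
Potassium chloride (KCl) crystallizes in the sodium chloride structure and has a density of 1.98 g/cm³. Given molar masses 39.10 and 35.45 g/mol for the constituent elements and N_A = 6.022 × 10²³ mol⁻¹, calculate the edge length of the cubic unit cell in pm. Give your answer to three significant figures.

630 pm

M(KCl) = 74.55 g/mol; Z = 4 formula units per cell.
a³ = Z·M/(N_A·ρ) = 4 × 74.55 / (6.022 × 10²³ × 1.98) = 2.501 × 10^-22 cm³, so a = 6.300 × 10^-8 cm = 630 pm.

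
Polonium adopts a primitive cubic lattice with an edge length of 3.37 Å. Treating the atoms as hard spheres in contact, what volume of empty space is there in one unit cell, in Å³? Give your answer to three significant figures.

In a simple cubic lattice atoms touch along the cell edge, so a = 2r, so r = 0.5000a = 1.685 Å.
V_cell = a³ = 38.27 Å³; V_atoms = 1 × (4/3)πr³ = 20.04 Å³.
Empty space = 38.27 − 20.04 = 18.2 Å³.

18.2 Å³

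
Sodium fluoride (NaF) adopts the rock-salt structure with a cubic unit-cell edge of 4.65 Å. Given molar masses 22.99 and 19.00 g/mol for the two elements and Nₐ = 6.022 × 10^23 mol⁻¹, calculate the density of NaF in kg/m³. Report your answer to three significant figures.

2770 kg/m³

The rock-salt structure contains Z = 4 formula units per cell; M(NaF) = 22.99 + 19.00 = 41.99 g/mol.
a³ = (4.650 × 10^-8 cm)³ = 1.005 × 10^-22 cm³.
ρ = 4 × 41.99 / (6.022 × 10²³ × 1.005 × 10^-22) = 2.774 g/cm³ = 2770 kg/m³.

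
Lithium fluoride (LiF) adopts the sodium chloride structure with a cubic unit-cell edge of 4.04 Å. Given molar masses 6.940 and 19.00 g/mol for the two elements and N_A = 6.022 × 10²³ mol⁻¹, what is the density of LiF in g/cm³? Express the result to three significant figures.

2.61 g/cm³

The sodium chloride structure contains Z = 4 formula units per cell; M(LiF) = 6.940 + 19.00 = 25.94 g/mol.
a³ = (4.040 × 10^-8 cm)³ = 6.594 × 10^-23 cm³.
ρ = 4 × 25.94 / (6.022 × 10²³ × 6.594 × 10^-23) = 2.613 g/cm³.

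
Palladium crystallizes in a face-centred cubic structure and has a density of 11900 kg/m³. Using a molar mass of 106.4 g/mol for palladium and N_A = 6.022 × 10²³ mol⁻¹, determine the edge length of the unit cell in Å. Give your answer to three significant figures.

3.90 Å

With Z = 4 atoms per FCC cell, a³ = Z·M/(N_A·ρ) = 4 × 106.4 / (6.022 × 10²³ × 11.90 g/cm³) = 5.939 × 10^-23 cm³.
a = (5.939 × 10^-23)^(1/3) = 3.902 × 10^-8 cm = 3.90 Å.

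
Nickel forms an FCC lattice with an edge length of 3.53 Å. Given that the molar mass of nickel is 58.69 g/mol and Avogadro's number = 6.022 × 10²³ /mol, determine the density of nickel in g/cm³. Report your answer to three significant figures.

An FCC unit cell contains Z = 4 atoms.
Cell volume: a³ = (3.53 Å)³ = (3.530 × 10^-8 cm)³ = 4.399 × 10^-23 cm³.
ρ = Z·M/(N_A·a³) = 4 × 58.69 / (6.022 × 10²³ × 4.399 × 10^-23) = 8.863 g/cm³.

8.86 g/cm³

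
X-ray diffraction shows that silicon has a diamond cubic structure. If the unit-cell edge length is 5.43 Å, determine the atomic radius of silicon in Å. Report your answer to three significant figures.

In a diamond cubic lattice, nearest neighbors lie along the body diagonal with √3·a = 8r.
r = √3·a/8 = 1.7321 × 5.43 / 8 = 1.18 Å.

1.18 Å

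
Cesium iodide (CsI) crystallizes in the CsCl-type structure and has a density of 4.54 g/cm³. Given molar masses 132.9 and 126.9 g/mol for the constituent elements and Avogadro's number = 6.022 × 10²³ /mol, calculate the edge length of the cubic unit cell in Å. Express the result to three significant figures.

M(CsI) = 259.8 g/mol; Z = 1 formula unit per cell.
a³ = Z·M/(N_A·ρ) = 1 × 259.8 / (6.022 × 10²³ × 4.54) = 9.503 × 10^-23 cm³, so a = 4.563 × 10^-8 cm = 4.56 Å.

4.56 Å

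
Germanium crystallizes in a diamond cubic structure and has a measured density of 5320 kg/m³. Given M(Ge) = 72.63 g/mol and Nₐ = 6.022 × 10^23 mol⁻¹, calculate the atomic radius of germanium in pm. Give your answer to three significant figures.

123 pm

For a diamond cubic cell (Z = 8), a³ = Z·M/(N_A·ρ) = 8 × 72.63 / (6.022 × 10²³ × 5.320) = 1.814 × 10^-22 cm³, so a = 5.660 × 10^-8 cm = 566.0 pm.
Nearest neighbors lie along the body diagonal with √3·a = 8r, so r = 0.2165 × a = 123 pm.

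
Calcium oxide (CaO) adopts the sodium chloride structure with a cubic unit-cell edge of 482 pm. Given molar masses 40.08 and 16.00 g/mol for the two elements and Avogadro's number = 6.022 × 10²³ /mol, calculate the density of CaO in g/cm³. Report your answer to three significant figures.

The sodium chloride structure contains Z = 4 formula units per cell; M(CaO) = 40.08 + 16.00 = 56.08 g/mol.
a³ = (4.820 × 10^-8 cm)³ = 1.120 × 10^-22 cm³.
ρ = 4 × 56.08 / (6.022 × 10²³ × 1.120 × 10^-22) = 3.326 g/cm³.

3.33 g/cm³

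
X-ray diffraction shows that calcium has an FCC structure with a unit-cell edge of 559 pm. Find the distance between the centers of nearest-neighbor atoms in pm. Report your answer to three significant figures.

395 pm

In an FCC structure, atoms touch along the face diagonal, so √2·a = 4r; the nearest-neighbor distance equals 2r = 0.7071·a.
d = 0.7071 × 559 = 395 pm.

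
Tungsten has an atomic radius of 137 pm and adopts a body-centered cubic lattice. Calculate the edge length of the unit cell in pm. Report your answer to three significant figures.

316 pm

In a BCC lattice, atoms touch along the body diagonal, so √3·a = 4r.
a = 4r/√3 = 4 × 137 / 1.7321 = 316 pm.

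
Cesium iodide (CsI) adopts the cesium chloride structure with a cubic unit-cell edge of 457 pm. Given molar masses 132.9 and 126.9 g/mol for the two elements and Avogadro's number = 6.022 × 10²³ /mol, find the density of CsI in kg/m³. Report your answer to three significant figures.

The cesium chloride structure contains Z = 1 formula unit per cell; M(CsI) = 132.9 + 126.9 = 259.8 g/mol.
a³ = (4.570 × 10^-8 cm)³ = 9.544 × 10^-23 cm³.
ρ = 1 × 259.8 / (6.022 × 10²³ × 9.544 × 10^-23) = 4.520 g/cm³ = 4520 kg/m³.

4520 kg/m³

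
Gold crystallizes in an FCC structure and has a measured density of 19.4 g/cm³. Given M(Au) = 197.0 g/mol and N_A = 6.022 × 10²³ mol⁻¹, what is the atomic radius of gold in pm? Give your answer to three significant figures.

For an FCC cell (Z = 4), a³ = Z·M/(N_A·ρ) = 4 × 197.0 / (6.022 × 10²³ × 19.40) = 6.745 × 10^-23 cm³, so a = 4.071 × 10^-8 cm = 407.1 pm.
Atoms touch along the face diagonal, so √2·a = 4r, so r = 0.3536 × a = 144 pm.

144 pm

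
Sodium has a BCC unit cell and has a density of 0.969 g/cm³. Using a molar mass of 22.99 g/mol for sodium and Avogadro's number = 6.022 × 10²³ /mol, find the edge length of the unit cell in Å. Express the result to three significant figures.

With Z = 2 atoms per BCC cell, a³ = Z·M/(N_A·ρ) = 2 × 22.99 / (6.022 × 10²³ × 0.9690 g/cm³) = 7.880 × 10^-23 cm³.
a = (7.880 × 10^-23)^(1/3) = 4.287 × 10^-8 cm = 4.29 Å.

4.29 Å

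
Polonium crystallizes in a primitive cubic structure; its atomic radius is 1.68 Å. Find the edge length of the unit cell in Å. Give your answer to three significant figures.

In a simple cubic lattice, atoms touch along the cell edge, so a = 2r.
a = 2r = 2 × 1.68 = 3.36 Å.

3.36 Å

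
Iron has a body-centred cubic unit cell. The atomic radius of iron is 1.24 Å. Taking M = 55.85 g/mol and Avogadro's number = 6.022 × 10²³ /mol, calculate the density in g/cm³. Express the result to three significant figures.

7.90 g/cm³

In a BCC lattice, atoms touch along the body diagonal, so √3·a = 4r, giving a = 2.864 Å = 2.864 × 10^-8 cm.
With Z = 2, ρ = Z·M/(N_A·a³) = 2 × 55.85 / (6.022 × 10²³ × 2.348 × 10^-23) = 7.899 g/cm³.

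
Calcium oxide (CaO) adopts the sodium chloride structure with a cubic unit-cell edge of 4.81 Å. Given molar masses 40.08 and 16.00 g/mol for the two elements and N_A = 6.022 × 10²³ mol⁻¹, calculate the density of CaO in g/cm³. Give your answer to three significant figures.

The sodium chloride structure contains Z = 4 formula units per cell; M(CaO) = 40.08 + 16.00 = 56.08 g/mol.
a³ = (4.810 × 10^-8 cm)³ = 1.113 × 10^-22 cm³.
ρ = 4 × 56.08 / (6.022 × 10²³ × 1.113 × 10^-22) = 3.347 g/cm³.

3.35 g/cm³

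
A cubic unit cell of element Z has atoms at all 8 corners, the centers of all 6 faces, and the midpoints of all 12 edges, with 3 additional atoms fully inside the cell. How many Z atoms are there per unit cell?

Corner atoms are shared by 8 cells (1/8 each), face atoms by 2 (1/2 each), edge atoms by 4 (1/4 each), interior atoms are unshared.
Net atoms = 8 × 1/8 + 6 × 1/2 + 12 × 1/4 + 3 = 1 + 3 + 3 + 3 = 10.

10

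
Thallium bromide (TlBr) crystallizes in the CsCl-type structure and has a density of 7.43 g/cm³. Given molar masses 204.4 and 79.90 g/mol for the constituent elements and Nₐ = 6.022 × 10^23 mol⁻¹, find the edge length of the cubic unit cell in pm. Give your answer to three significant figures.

399 pm

M(TlBr) = 284.3 g/mol; Z = 1 formula unit per cell.
a³ = Z·M/(N_A·ρ) = 1 × 284.3 / (6.022 × 10²³ × 7.43) = 6.354 × 10^-23 cm³, so a = 3.990 × 10^-8 cm = 399 pm.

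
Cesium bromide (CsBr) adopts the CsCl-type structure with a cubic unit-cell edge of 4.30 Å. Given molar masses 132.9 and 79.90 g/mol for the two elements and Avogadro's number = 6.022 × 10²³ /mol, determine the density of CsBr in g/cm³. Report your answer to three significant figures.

4.44 g/cm³

The CsCl-type structure contains Z = 1 formula unit per cell; M(CsBr) = 132.9 + 79.90 = 212.8 g/mol.
a³ = (4.300 × 10^-8 cm)³ = 7.951 × 10^-23 cm³.
ρ = 1 × 212.8 / (6.022 × 10²³ × 7.951 × 10^-23) = 4.445 g/cm³.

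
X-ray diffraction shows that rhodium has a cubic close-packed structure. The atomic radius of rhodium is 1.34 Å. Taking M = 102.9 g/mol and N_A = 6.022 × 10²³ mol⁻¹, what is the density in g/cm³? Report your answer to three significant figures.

12.6 g/cm³

In an FCC lattice, atoms touch along the face diagonal, so √2·a = 4r, giving a = 3.790 Å = 3.790 × 10^-8 cm.
With Z = 4, ρ = Z·M/(N_A·a³) = 4 × 102.9 / (6.022 × 10²³ × 5.444 × 10^-23) = 12.55 g/cm³.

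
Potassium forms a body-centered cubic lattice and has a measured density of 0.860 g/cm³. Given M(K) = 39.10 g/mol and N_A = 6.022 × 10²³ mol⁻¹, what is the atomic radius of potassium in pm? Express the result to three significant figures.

231 pm

For a BCC cell (Z = 2), a³ = Z·M/(N_A·ρ) = 2 × 39.10 / (6.022 × 10²³ × 0.8600) = 1.510 × 10^-22 cm³, so a = 5.325 × 10^-8 cm = 532.5 pm.
Atoms touch along the body diagonal, so √3·a = 4r, so r = 0.4330 × a = 231 pm.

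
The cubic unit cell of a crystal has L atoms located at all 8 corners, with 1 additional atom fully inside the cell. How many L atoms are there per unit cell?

Corner atoms are shared by 8 cells (1/8 each), interior atoms are unshared.
Net atoms = 8 × 1/8 + 1 = 1 + 1 = 2.

2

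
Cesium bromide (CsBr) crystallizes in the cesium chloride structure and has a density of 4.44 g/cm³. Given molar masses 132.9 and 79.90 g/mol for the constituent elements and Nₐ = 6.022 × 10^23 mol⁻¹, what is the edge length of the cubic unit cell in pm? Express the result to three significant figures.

M(CsBr) = 212.8 g/mol; Z = 1 formula unit per cell.
a³ = Z·M/(N_A·ρ) = 1 × 212.8 / (6.022 × 10²³ × 4.44) = 7.959 × 10^-23 cm³, so a = 4.301 × 10^-8 cm = 430 pm.

430 pm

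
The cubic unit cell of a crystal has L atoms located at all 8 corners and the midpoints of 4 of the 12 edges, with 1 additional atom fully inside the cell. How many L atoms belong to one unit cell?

3

Corner atoms are shared by 8 cells (1/8 each), edge atoms by 4 (1/4 each), interior atoms are unshared.
Net atoms = 8 × 1/8 + 4 × 1/4 + 1 = 1 + 1 + 1 = 3.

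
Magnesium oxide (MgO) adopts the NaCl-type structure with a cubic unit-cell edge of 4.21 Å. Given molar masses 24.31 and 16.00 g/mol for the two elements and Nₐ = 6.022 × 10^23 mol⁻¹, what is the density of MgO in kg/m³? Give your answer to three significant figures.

3590 kg/m³

The NaCl-type structure contains Z = 4 formula units per cell; M(MgO) = 24.31 + 16.00 = 40.31 g/mol.
a³ = (4.210 × 10^-8 cm)³ = 7.462 × 10^-23 cm³.
ρ = 4 × 40.31 / (6.022 × 10²³ × 7.462 × 10^-23) = 3.588 g/cm³ = 3590 kg/m³.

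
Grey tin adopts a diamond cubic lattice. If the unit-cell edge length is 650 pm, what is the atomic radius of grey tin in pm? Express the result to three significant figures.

141 pm

In a diamond cubic lattice, nearest neighbors lie along the body diagonal with √3·a = 8r.
r = √3·a/8 = 1.7321 × 650 / 8 = 141 pm.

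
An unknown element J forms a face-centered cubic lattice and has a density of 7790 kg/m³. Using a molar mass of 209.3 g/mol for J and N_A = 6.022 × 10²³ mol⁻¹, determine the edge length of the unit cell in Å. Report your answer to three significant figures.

5.63 Å

With Z = 4 atoms per FCC cell, a³ = Z·M/(N_A·ρ) = 4 × 209.3 / (6.022 × 10²³ × 7.790 g/cm³) = 1.785 × 10^-22 cm³.
a = (1.785 × 10^-22)^(1/3) = 5.630 × 10^-8 cm = 5.63 Å.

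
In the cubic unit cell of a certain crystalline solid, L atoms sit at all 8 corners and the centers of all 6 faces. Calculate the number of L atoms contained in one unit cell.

4

Corner atoms are shared by 8 cells (1/8 each), face atoms by 2 (1/2 each).
Net atoms = 8 × 1/8 + 6 × 1/2 = 1 + 3 = 4.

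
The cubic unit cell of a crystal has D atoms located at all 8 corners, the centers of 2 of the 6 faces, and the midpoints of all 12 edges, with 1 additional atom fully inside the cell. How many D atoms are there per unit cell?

6

Corner atoms are shared by 8 cells (1/8 each), face atoms by 2 (1/2 each), edge atoms by 4 (1/4 each), interior atoms are unshared.
Net atoms = 8 × 1/8 + 2 × 1/2 + 12 × 1/4 + 1 = 1 + 1 + 3 + 1 = 6.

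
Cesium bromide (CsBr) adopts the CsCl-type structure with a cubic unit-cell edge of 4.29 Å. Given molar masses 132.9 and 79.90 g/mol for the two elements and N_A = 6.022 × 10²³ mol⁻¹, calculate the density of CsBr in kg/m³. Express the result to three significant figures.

The CsCl-type structure contains Z = 1 formula unit per cell; M(CsBr) = 132.9 + 79.90 = 212.8 g/mol.
a³ = (4.290 × 10^-8 cm)³ = 7.895 × 10^-23 cm³.
ρ = 1 × 212.8 / (6.022 × 10²³ × 7.895 × 10^-23) = 4.476 g/cm³ = 4480 kg/m³.

4480 kg/m³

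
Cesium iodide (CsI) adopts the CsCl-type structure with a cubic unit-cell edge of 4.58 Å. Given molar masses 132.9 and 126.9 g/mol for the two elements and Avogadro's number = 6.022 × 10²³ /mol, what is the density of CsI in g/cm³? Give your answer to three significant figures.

The CsCl-type structure contains Z = 1 formula unit per cell; M(CsI) = 132.9 + 126.9 = 259.8 g/mol.
a³ = (4.580 × 10^-8 cm)³ = 9.607 × 10^-23 cm³.
ρ = 1 × 259.8 / (6.022 × 10²³ × 9.607 × 10^-23) = 4.491 g/cm³.

4.49 g/cm³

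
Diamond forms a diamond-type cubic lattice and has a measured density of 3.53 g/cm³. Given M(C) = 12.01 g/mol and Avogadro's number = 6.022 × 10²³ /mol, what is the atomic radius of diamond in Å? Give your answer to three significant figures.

0.771 Å

For a diamond cubic cell (Z = 8), a³ = Z·M/(N_A·ρ) = 8 × 12.01 / (6.022 × 10²³ × 3.530) = 4.520 × 10^-23 cm³, so a = 3.562 × 10^-8 cm = 3.562 Å.
Nearest neighbors lie along the body diagonal with √3·a = 8r, so r = 0.2165 × a = 0.771 Å.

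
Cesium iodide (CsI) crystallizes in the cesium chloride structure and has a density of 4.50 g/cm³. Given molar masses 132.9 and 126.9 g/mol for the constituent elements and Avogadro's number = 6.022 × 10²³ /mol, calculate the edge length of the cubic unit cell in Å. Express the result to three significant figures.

4.58 Å

M(CsI) = 259.8 g/mol; Z = 1 formula unit per cell.
a³ = Z·M/(N_A·ρ) = 1 × 259.8 / (6.022 × 10²³ × 4.50) = 9.587 × 10^-23 cm³, so a = 4.577 × 10^-8 cm = 4.58 Å.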